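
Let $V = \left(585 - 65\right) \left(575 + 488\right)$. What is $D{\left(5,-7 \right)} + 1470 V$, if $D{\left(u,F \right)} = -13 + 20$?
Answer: $812557207$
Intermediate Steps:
$V = 552760$ ($V = 520 \cdot 1063 = 552760$)
$D{\left(u,F \right)} = 7$
$D{\left(5,-7 \right)} + 1470 V = 7 + 1470 \cdot 552760 = 7 + 812557200 = 812557207$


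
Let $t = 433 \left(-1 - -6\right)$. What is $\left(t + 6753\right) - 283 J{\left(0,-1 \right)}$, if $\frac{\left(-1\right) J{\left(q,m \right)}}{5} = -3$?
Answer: $4673$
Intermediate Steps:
$t = 2165$ ($t = 433 \left(-1 + 6\right) = 433 \cdot 5 = 2165$)
$J{\left(q,m \right)} = 15$ ($J{\left(q,m \right)} = \left(-5\right) \left(-3\right) = 15$)
$\left(t + 6753\right) - 283 J{\left(0,-1 \right)} = \left(2165 + 6753\right) - 4245 = 8918 - 4245 = 4673$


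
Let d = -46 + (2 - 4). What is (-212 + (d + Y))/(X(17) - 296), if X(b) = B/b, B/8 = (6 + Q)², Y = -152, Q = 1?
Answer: 1751/1160 ≈ 1.5095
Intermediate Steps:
d = -48 (d = -46 - 2 = -48)
B = 392 (B = 8*(6 + 1)² = 8*7² = 8*49 = 392)
X(b) = 392/b
(-212 + (d + Y))/(X(17) - 296) = (-212 + (-48 - 152))/(392/17 - 296) = (-212 - 200)/(392*(1/17) - 296) = -412/(392/17 - 296) = -412/(-4640/17) = -412*(-17/4640) = 1751/1160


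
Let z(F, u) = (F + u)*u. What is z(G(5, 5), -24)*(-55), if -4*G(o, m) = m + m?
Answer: -34980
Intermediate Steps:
G(o, m) = -m/2 (G(o, m) = -(m + m)/4 = -m/2)
z(F, u) = u*(F + u)
z(G(5, 5), -24)*(-55) = -24*(-½*5 - 24)*(-55) = -24*(-5/2 - 24)*(-55) = -24*(-53/2)*(-55) = 636*(-55) = -34980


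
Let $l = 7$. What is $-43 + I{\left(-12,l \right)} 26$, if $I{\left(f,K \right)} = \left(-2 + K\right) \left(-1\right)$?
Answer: $-173$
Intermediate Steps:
$I{\left(f,K \right)} = 2 - K$
$-43 + I{\left(-12,l \right)} 26 = -43 + \left(2 - 7\right) 26 = -43 - 130 = -173$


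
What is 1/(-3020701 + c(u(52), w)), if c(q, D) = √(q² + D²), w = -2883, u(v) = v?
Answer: -3020701/9124626217008 - √8314393/9124626217008 ≈ -3.3137e-7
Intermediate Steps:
c(q, D) = √(D² + q²)
1/(-3020701 + c(u(52), w)) = 1/(-3020701 + √((-2883)² + 52²)) = 1/(-3020701 + √(8311689 + 2704)) = 1/(-3020701 + √8314393)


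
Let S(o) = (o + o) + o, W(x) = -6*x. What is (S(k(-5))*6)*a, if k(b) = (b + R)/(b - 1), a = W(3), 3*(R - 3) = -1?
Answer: -126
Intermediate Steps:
R = 8/3 (R = 3 + (⅓)*(-1) = 3 - ⅓ = 8/3 ≈ 2.6667)
a = -18 (a = -6*3 = -18)
k(b) = (8/3 + b)/(-1 + b) (k(b) = (b + 8/3)/(b - 1) = (8/3 + b)/(-1 + b))
S(o) = 3*o (S(o) = 2*o + o = 3*o)
(S(k(-5))*6)*a = ((3*((8/3 - 5)/(-1 - 5)))*6)*(-18) = ((3*(-7/3/(-6)))*6)*(-18) = ((3*(-⅙*(-7/3)))*6)*(-18) = ((3*(7/18))*6)*(-18) = ((7/6)*6)*(-18) = 7*(-18) = -126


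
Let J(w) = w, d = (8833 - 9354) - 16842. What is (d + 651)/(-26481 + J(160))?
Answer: 16712/26321 ≈ 0.63493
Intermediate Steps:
d = -17363 (d = -521 - 16842 = -17363)
(d + 651)/(-26481 + J(160)) = (-17363 + 651)/(-26481 + 160) = -16712/(-26321) = -16712*(-1/26321) = 16712/26321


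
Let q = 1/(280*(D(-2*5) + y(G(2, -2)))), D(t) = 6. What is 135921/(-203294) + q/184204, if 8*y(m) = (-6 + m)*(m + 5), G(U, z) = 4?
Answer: -1877789376779/2808567598200 ≈ -0.66859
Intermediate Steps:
y(m) = (-6 + m)*(5 + m)/8 (y(m) = ((-6 + m)*(m + 5))/8 = ((-6 + m)*(5 + m))/8 = (-6 + m)*(5 + m)/8)
q = 1/1050 (q = 1/(280*(6 + (-15/4 - 1/8*4 + (1/8)*4**2))) = 1/(280*(6 + (-15/4 - 1/2 + (1/8)*16))) = 1/(280*(6 + (-15/4 - 1/2 + 2))) = 1/(280*(6 - 9/4)) = 1/(280*(15/4)) = 1/1050 ≈ 0.00095238)
135921/(-203294) + q/184204 = 135921/(-203294) + (1/1050)/184204 = 135921*(-1/203294) + (1/1050)*(1/184204) = -135921/203294 + 1/193414200 = -1877789376779/2808567598200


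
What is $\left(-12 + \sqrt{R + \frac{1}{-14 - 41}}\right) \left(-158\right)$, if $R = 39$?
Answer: $1896 - \frac{632 \sqrt{7370}}{55} \approx 909.52$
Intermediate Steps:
$\left(-12 + \sqrt{R + \frac{1}{-14 - 41}}\right) \left(-158\right) = \left(-12 + \sqrt{39 + \frac{1}{-14 - 41}}\right) \left(-158\right) = \left(-12 + \sqrt{39 + \frac{1}{-55}}\right) \left(-158\right) = \left(-12 + \sqrt{39 - \frac{1}{55}}\right) \left(-158\right) = \left(-12 + \sqrt{\frac{2144}{55}}\right) \left(-158\right) = \left(-12 + \frac{4 \sqrt{7370}}{55}\right) \left(-158\right) = 1896 - \frac{632 \sqrt{7370}}{55}$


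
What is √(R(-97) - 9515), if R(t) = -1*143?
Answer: I*√9658 ≈ 98.275*I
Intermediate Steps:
R(t) = -143
√(R(-97) - 9515) = √(-143 - 9515) = √(-9658) = I*√9658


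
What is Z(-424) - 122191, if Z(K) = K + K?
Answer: -123039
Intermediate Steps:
Z(K) = 2*K
Z(-424) - 122191 = 2*(-424) - 122191 = -848 - 122191 = -123039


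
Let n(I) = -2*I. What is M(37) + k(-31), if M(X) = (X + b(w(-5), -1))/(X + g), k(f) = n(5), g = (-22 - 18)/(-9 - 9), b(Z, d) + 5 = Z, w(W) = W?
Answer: -3287/353 ≈ -9.3116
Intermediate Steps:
b(Z, d) = -5 + Z
g = 20/9 (g = -40/(-18) = -40*(-1/18) = 20/9 ≈ 2.2222)
k(f) = -10 (k(f) = -2*5 = -10)
M(X) = (-10 + X)/(20/9 + X) (M(X) = (X + (-5 - 5))/(X + 20/9) = (X - 10)/(20/9 + X) = (-10 + X)/(20/9 + X))
M(37) + k(-31) = 9*(-10 + 37)/(20 + 9*37) - 10 = 9*27/(20 + 333) - 10 = 9*27/353 - 10 = 9*(1/353)*27 - 10 = 243/353 - 10 = -3287/353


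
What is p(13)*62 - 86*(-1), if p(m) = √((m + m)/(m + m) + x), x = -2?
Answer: 86 + 62*I ≈ 86.0 + 62.0*I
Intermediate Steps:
p(m) = I (p(m) = √((m + m)/(m + m) - 2) = √((2*m)/((2*m)) - 2) = √((2*m)*(1/(2*m)) - 2) = √(1 - 2) = √(-1) = I)
p(13)*62 - 86*(-1) = I*62 - 86*(-1) = 62*I + 86 = 86 + 62*I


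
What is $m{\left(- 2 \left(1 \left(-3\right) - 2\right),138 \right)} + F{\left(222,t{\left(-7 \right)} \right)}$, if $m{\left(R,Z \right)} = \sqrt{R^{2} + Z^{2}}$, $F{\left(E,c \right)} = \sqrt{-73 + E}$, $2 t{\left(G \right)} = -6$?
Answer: $\sqrt{149} + 2 \sqrt{4786} \approx 150.57$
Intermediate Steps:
$t{\left(G \right)} = -3$ ($t{\left(G \right)} = \frac{1}{2} \left(-6\right) = -3$)
$m{\left(- 2 \left(1 \left(-3\right) - 2\right),138 \right)} + F{\left(222,t{\left(-7 \right)} \right)} = \sqrt{\left(- 2 \left(1 \left(-3\right) - 2\right)\right)^{2} + 138^{2}} + \sqrt{-73 + 222} = \sqrt{\left(- 2 \left(-3 - 2\right)\right)^{2} + 19044} + \sqrt{149} = \sqrt{\left(\left(-2\right) \left(-5\right)\right)^{2} + 19044} + \sqrt{149} = \sqrt{10^{2} + 19044} + \sqrt{149} = \sqrt{100 + 19044} + \sqrt{149} = \sqrt{19144} + \sqrt{149} = 2 \sqrt{4786} + \sqrt{149} = \sqrt{149} + 2 \sqrt{4786}$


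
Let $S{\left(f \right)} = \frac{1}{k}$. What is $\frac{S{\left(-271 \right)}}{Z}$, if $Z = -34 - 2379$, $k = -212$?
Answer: $\frac{1}{511556} \approx 1.9548 \cdot 10^{-6}$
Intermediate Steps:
$Z = -2413$ ($Z = -34 - 2379 = -2413$)
$S{\left(f \right)} = - \frac{1}{212}$ ($S{\left(f \right)} = \frac{1}{-212} = - \frac{1}{212}$)
$\frac{S{\left(-271 \right)}}{Z} = - \frac{1}{212 \left(-2413\right)} = \left(- \frac{1}{212}\right) \left(- \frac{1}{2413}\right) = \frac{1}{511556}$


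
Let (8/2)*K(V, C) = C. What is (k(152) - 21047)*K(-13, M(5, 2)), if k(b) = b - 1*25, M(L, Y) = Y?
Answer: -10460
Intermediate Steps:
k(b) = -25 + b (k(b) = b - 25 = -25 + b)
K(V, C) = C/4
(k(152) - 21047)*K(-13, M(5, 2)) = ((-25 + 152) - 21047)*((¼)*2) = (127 - 21047)*(½) = -20920*½ = -10460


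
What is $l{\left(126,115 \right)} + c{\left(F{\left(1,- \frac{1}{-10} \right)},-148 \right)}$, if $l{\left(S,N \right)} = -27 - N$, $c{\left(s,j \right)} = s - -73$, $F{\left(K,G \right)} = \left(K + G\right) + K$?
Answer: $- \frac{669}{10} \approx -66.9$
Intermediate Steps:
$F{\left(K,G \right)} = G + 2 K$ ($F{\left(K,G \right)} = \left(G + K\right) + K = G + 2 K$)
$c{\left(s,j \right)} = 73 + s$ ($c{\left(s,j \right)} = s + 73 = 73 + s$)
$l{\left(126,115 \right)} + c{\left(F{\left(1,- \frac{1}{-10} \right)},-148 \right)} = \left(-27 - 115\right) + \left(73 + \left(- \frac{1}{-10} + 2 \cdot 1\right)\right) = \left(-27 - 115\right) + \left(73 + \left(\left(-1\right) \left(- \frac{1}{10}\right) + 2\right)\right) = -142 + \left(73 + \left(\frac{1}{10} + 2\right)\right) = -142 + \left(73 + \frac{21}{10}\right) = -142 + \frac{751}{10} = - \frac{669}{10}$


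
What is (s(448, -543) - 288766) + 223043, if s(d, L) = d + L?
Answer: -65818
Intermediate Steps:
s(d, L) = L + d
(s(448, -543) - 288766) + 223043 = ((-543 + 448) - 288766) + 223043 = (-95 - 288766) + 223043 = -288861 + 223043 = -65818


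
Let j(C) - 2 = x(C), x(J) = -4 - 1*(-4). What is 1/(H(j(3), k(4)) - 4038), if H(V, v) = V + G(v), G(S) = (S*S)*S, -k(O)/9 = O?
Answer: -1/50692 ≈ -1.9727e-5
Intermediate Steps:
x(J) = 0 (x(J) = -4 + 4 = 0)
k(O) = -9*O
G(S) = S³ (G(S) = S²*S = S³)
j(C) = 2 (j(C) = 2 + 0 = 2)
H(V, v) = V + v³
1/(H(j(3), k(4)) - 4038) = 1/((2 + (-9*4)³) - 4038) = 1/((2 + (-36)³) - 4038) = 1/((2 - 46656) - 4038) = 1/(-46654 - 4038) = 1/(-50692) = -1/50692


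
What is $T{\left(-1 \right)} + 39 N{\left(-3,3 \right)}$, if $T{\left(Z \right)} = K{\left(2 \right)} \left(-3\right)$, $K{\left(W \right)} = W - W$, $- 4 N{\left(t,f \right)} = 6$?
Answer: $- \frac{117}{2} \approx -58.5$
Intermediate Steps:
$N{\left(t,f \right)} = - \frac{3}{2}$ ($N{\left(t,f \right)} = \left(- \frac{1}{4}\right) 6 = - \frac{3}{2}$)
$K{\left(W \right)} = 0$
$T{\left(Z \right)} = 0$ ($T{\left(Z \right)} = 0 \left(-3\right) = 0$)
$T{\left(-1 \right)} + 39 N{\left(-3,3 \right)} = 0 + 39 \left(- \frac{3}{2}\right) = 0 - \frac{117}{2} = - \frac{117}{2}$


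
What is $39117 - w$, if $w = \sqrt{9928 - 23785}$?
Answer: $39117 - i \sqrt{13857} \approx 39117.0 - 117.72 i$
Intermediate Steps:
$w = i \sqrt{13857}$ ($w = \sqrt{-13857} = i \sqrt{13857} \approx 117.72 i$)
$39117 - w = 39117 - i \sqrt{13857}$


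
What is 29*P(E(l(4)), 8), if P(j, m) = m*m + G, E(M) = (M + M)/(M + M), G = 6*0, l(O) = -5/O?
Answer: 1856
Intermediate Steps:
G = 0
E(M) = 1 (E(M) = (2*M)/((2*M)) = (2*M)*(1/(2*M)) = 1)
P(j, m) = m² (P(j, m) = m*m + 0 = m² + 0 = m²)
29*P(E(l(4)), 8) = 29*8² = 29*64 = 1856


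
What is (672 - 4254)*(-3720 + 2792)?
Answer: 3324096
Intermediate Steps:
(672 - 4254)*(-3720 + 2792) = -3582*(-928) = 3324096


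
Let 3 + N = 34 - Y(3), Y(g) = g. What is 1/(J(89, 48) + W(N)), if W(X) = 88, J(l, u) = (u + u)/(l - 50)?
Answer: 13/1176 ≈ 0.011054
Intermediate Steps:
J(l, u) = 2*u/(-50 + l) (J(l, u) = (2*u)/(-50 + l) = 2*u/(-50 + l))
N = 28 (N = -3 + (34 - 1*3) = -3 + (34 - 3) = -3 + 31 = 28)
1/(J(89, 48) + W(N)) = 1/(2*48/(-50 + 89) + 88) = 1/(2*48/39 + 88) = 1/(2*48*(1/39) + 88) = 1/(32/13 + 88) = 1/(1176/13) = 13/1176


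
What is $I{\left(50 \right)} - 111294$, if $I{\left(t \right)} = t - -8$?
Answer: $-111236$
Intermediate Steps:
$I{\left(t \right)} = 8 + t$ ($I{\left(t \right)} = t + 8 = 8 + t$)
$I{\left(50 \right)} - 111294 = \left(8 + 50\right) - 111294 = 58 - 111294 = -111236$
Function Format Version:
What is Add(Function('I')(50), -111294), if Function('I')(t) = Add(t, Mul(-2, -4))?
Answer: -111236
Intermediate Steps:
Function('I')(t) = Add(8, t) (Function('I')(t) = Add(t, 8) = Add(8, t))
Add(Function('I')(50), -111294) = Add(Add(8, 50), -111294) = Add(58, -111294) = -111236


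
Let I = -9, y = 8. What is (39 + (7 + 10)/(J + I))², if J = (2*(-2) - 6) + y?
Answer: 169744/121 ≈ 1402.8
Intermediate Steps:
J = -2 (J = (2*(-2) - 6) + 8 = (-4 - 6) + 8 = -10 + 8 = -2)
(39 + (7 + 10)/(J + I))² = (39 + (7 + 10)/(-2 - 9))² = (39 + 17/(-11))² = (39 + 17*(-1/11))² = (39 - 17/11)² = (412/11)² = 169744/121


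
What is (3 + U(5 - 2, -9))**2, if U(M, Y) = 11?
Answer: 196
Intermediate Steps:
(3 + U(5 - 2, -9))**2 = (3 + 11)**2 = 14**2 = 196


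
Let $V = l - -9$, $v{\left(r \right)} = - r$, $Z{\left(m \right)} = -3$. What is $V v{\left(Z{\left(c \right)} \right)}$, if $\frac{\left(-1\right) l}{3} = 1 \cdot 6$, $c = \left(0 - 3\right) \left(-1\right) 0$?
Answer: $-27$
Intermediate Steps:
$c = 0$ ($c = \left(0 - 3\right) \left(-1\right) 0 = \left(-3\right) \left(-1\right) 0 = 3 \cdot 0 = 0$)
$l = -18$ ($l = - 3 \cdot 1 \cdot 6 = \left(-3\right) 6 = -18$)
$V = -9$ ($V = -18 - -9 = -18 + 9 = -9$)
$V v{\left(Z{\left(c \right)} \right)} = - 9 \left(\left(-1\right) \left(-3\right)\right) = \left(-9\right) 3 = -27$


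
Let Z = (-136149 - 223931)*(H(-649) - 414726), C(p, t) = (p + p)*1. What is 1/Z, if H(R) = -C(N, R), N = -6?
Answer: 1/149330217120 ≈ 6.6966e-12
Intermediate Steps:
C(p, t) = 2*p (C(p, t) = (2*p)*1 = 2*p)
H(R) = 12 (H(R) = -2*(-6) = -1*(-12) = 12)
Z = 149330217120 (Z = (-136149 - 223931)*(12 - 414726) = -360080*(-414714) = 149330217120)
1/Z = 1/149330217120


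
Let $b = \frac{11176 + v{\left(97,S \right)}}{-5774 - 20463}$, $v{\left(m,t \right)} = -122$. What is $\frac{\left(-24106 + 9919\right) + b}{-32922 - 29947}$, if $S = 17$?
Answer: $\frac{372235373}{1649493953} \approx 0.22567$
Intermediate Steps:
$b = - \frac{11054}{26237}$ ($b = \frac{11176 - 122}{-5774 - 20463} = \frac{11054}{-26237} = 11054 \left(- \frac{1}{26237}\right) = - \frac{11054}{26237} \approx -0.42131$)
$\frac{\left(-24106 + 9919\right) + b}{-32922 - 29947} = \frac{\left(-24106 + 9919\right) - \frac{11054}{26237}}{-32922 - 29947} = \frac{-14187 - \frac{11054}{26237}}{-62869} = \left(- \frac{372235373}{26237}\right) \left(- \frac{1}{62869}\right) = \frac{372235373}{1649493953}$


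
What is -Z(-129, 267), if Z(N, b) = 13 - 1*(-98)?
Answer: -111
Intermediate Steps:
Z(N, b) = 111 (Z(N, b) = 13 + 98 = 111)
-Z(-129, 267) = -1*111 = -111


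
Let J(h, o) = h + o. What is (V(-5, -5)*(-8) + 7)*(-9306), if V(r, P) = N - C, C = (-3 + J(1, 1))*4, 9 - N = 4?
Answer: 604890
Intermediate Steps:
N = 5 (N = 9 - 1*4 = 9 - 4 = 5)
C = -4 (C = (-3 + (1 + 1))*4 = (-3 + 2)*4 = -1*4 = -4)
V(r, P) = 9 (V(r, P) = 5 - 1*(-4) = 5 + 4 = 9)
(V(-5, -5)*(-8) + 7)*(-9306) = (9*(-8) + 7)*(-9306) = (-72 + 7)*(-9306) = -65*(-9306) = 604890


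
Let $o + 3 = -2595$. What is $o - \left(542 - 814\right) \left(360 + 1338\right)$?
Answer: $459258$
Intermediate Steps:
$o = -2598$ ($o = -3 - 2595 = -2598$)
$o - \left(542 - 814\right) \left(360 + 1338\right) = -2598 - \left(542 - 814\right) \left(360 + 1338\right) = -2598 - \left(-272\right) 1698 = -2598 - -461856 = -2598 + 461856 = 459258$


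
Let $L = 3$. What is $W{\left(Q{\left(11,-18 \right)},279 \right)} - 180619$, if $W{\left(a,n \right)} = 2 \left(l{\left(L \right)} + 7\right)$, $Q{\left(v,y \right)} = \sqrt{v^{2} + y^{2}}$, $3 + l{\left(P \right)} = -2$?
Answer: $-180615$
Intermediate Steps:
$l{\left(P \right)} = -5$ ($l{\left(P \right)} = -3 - 2 = -5$)
$W{\left(a,n \right)} = 4$ ($W{\left(a,n \right)} = 2 \left(-5 + 7\right) = 2 \cdot 2 = 4$)
$W{\left(Q{\left(11,-18 \right)},279 \right)} - 180619 = 4 - 180619 = -180615$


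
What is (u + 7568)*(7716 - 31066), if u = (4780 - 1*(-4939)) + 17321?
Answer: -808096800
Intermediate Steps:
u = 27040 (u = (4780 + 4939) + 17321 = 9719 + 17321 = 27040)
(u + 7568)*(7716 - 31066) = (27040 + 7568)*(7716 - 31066) = 34608*(-23350) = -808096800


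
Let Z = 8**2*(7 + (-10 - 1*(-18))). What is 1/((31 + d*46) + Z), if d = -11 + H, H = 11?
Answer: 1/991 ≈ 0.0010091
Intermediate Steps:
d = 0 (d = -11 + 11 = 0)
Z = 960 (Z = 64*(7 + (-10 + 18)) = 64*(7 + 8) = 64*15 = 960)
1/((31 + d*46) + Z) = 1/((31 + 0*46) + 960) = 1/((31 + 0) + 960) = 1/(31 + 960) = 1/991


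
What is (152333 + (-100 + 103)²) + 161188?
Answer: 313530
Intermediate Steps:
(152333 + (-100 + 103)²) + 161188 = (152333 + 3²) + 161188 = (152333 + 9) + 161188 = 152342 + 161188 = 313530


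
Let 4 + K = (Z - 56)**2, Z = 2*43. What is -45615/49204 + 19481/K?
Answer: 32774003/1574528 ≈ 20.815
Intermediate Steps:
Z = 86
K = 896 (K = -4 + (86 - 56)**2 = -4 + 30**2 = -4 + 900 = 896)
-45615/49204 + 19481/K = -45615/49204 + 19481/896 = -45615*1/49204 + 19481*(1/896) = -45615/49204 + 2783/128 = 32774003/1574528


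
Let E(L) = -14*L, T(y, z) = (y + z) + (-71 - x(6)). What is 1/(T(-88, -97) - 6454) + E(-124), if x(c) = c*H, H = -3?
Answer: 11617311/6692 ≈ 1736.0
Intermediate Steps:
x(c) = -3*c (x(c) = c*(-3) = -3*c)
T(y, z) = -53 + y + z (T(y, z) = (y + z) + (-71 - (-3)*6) = (y + z) + (-71 - 1*(-18)) = (y + z) + (-71 + 18) = (y + z) - 53 = -53 + y + z)
1/(T(-88, -97) - 6454) + E(-124) = 1/((-53 - 88 - 97) - 6454) - 14*(-124) = 1/(-238 - 6454) + 1736 = 1/(-6692) + 1736 = -1/6692 + 1736 = 11617311/6692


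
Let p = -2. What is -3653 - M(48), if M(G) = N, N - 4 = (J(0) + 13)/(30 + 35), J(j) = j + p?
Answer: -237716/65 ≈ -3657.2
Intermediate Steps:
J(j) = -2 + j (J(j) = j - 2 = -2 + j)
N = 271/65 (N = 4 + ((-2 + 0) + 13)/(30 + 35) = 4 + (-2 + 13)/65 = 4 + 11*(1/65) = 4 + 11/65 = 271/65 ≈ 4.1692)
M(G) = 271/65
-3653 - M(48) = -3653 - 1*271/65 = -3653 - 271/65 = -237716/65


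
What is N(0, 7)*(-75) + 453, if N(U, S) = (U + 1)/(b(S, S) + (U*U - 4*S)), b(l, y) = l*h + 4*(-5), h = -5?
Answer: 37674/83 ≈ 453.90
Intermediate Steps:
b(l, y) = -20 - 5*l (b(l, y) = l*(-5) + 4*(-5) = -5*l - 20 = -20 - 5*l)
N(U, S) = (1 + U)/(-20 + U² - 9*S) (N(U, S) = (U + 1)/((-20 - 5*S) + (U*U - 4*S)) = (1 + U)/((-20 - 5*S) + (U² - 4*S)) = (1 + U)/(-20 + U² - 9*S))
N(0, 7)*(-75) + 453 = ((-1 - 1*0)/(20 - 1*0² + 9*7))*(-75) + 453 = ((-1 + 0)/(20 - 1*0 + 63))*(-75) + 453 = (-1/(20 + 0 + 63))*(-75) + 453 = (-1/83)*(-75) + 453 = ((1/83)*(-1))*(-75) + 453 = -1/83*(-75) + 453 = 75/83 + 453 = 37674/83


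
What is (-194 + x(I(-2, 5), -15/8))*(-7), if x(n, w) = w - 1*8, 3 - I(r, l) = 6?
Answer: 11417/8 ≈ 1427.1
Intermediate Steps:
I(r, l) = -3 (I(r, l) = 3 - 1*6 = 3 - 6 = -3)
x(n, w) = -8 + w (x(n, w) = w - 8 = -8 + w)
(-194 + x(I(-2, 5), -15/8))*(-7) = (-194 + (-8 - 15/8))*(-7) = (-194 - 79/8)*(-7) = -1631/8*(-7) = 11417/8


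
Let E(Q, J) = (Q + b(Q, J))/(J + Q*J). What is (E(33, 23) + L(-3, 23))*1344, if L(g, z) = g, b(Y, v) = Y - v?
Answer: -1547616/391 ≈ -3958.1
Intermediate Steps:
E(Q, J) = (-J + 2*Q)/(J + J*Q) (E(Q, J) = (Q + (Q - J))/(J + Q*J) = (-J + 2*Q)/(J + J*Q))
(E(33, 23) + L(-3, 23))*1344 = ((-1*23 + 2*33)/(23*(1 + 33)) - 3)*1344 = ((1/23)*(-23 + 66)/34 - 3)*1344 = ((1/23)*(1/34)*43 - 3)*1344 = (43/782 - 3)*1344 = -2303/782*1344 = -1547616/391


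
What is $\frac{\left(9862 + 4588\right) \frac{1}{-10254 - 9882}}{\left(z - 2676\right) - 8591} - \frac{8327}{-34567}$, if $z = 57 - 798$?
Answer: $\frac{1006955268463}{4179030836448} \approx 0.24095$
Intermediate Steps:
$z = -741$ ($z = 57 - 798 = -741$)
$\frac{\left(9862 + 4588\right) \frac{1}{-10254 - 9882}}{\left(z - 2676\right) - 8591} - \frac{8327}{-34567} = \frac{\left(9862 + 4588\right) \frac{1}{-10254 - 9882}}{\left(-741 - 2676\right) - 8591} - \frac{8327}{-34567} = \frac{14450 \frac{1}{-20136}}{-3417 - 8591} - - \frac{8327}{34567} = \frac{14450 \left(- \frac{1}{20136}\right)}{-12008} + \frac{8327}{34567} = \left(- \frac{7225}{10068}\right) \left(- \frac{1}{12008}\right) + \frac{8327}{34567} = \frac{7225}{120896544} + \frac{8327}{34567} = \frac{1006955268463}{4179030836448}$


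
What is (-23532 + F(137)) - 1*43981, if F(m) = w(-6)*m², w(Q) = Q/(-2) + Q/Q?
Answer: 7563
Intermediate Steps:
w(Q) = 1 - Q/2 (w(Q) = Q*(-½) + 1 = -Q/2 + 1 = 1 - Q/2)
F(m) = 4*m² (F(m) = (1 - ½*(-6))*m² = (1 + 3)*m² = 4*m²)
(-23532 + F(137)) - 1*43981 = (-23532 + 4*137²) - 1*43981 = (-23532 + 4*18769) - 43981 = (-23532 + 75076) - 43981 = 51544 - 43981 = 7563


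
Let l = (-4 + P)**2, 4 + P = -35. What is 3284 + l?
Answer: 5133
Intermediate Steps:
P = -39 (P = -4 - 35 = -39)
l = 1849 (l = (-4 - 39)**2 = (-43)**2 = 1849)
3284 + l = 3284 + 1849 = 5133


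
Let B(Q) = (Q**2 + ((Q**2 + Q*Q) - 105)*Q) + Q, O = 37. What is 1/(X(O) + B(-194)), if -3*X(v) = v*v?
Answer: -3/43636237 ≈ -6.8750e-8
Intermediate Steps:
X(v) = -v**2/3 (X(v) = -v*v/3 = -v**2/3)
B(Q) = Q + Q**2 + Q*(-105 + 2*Q**2) (B(Q) = (Q**2 + ((Q**2 + Q**2) - 105)*Q) + Q = (Q**2 + (2*Q**2 - 105)*Q) + Q = (Q**2 + (-105 + 2*Q**2)*Q) + Q = (Q**2 + Q*(-105 + 2*Q**2)) + Q = Q + Q**2 + Q*(-105 + 2*Q**2))
1/(X(O) + B(-194)) = 1/(-1/3*37**2 - 194*(-104 - 194 + 2*(-194)**2)) = 1/(-1/3*1369 - 194*(-104 - 194 + 2*37636)) = 1/(-1369/3 - 194*(-104 - 194 + 75272)) = 1/(-1369/3 - 194*74974) = 1/(-1369/3 - 14544956) = 1/(-43636237/3) = -3/43636237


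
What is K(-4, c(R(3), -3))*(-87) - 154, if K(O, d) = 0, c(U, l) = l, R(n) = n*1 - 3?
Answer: -154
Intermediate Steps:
R(n) = -3 + n (R(n) = n - 3 = -3 + n)
K(-4, c(R(3), -3))*(-87) - 154 = 0*(-87) - 154 = 0 - 154 = -154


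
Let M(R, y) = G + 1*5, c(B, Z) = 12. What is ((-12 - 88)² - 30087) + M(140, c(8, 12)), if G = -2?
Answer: -20084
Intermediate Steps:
M(R, y) = 3 (M(R, y) = -2 + 1*5 = -2 + 5 = 3)
((-12 - 88)² - 30087) + M(140, c(8, 12)) = ((-12 - 88)² - 30087) + 3 = ((-100)² - 30087) + 3 = (10000 - 30087) + 3 = -20087 + 3 = -20084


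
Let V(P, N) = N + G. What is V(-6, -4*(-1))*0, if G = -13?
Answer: 0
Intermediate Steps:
V(P, N) = -13 + N (V(P, N) = N - 13 = -13 + N)
V(-6, -4*(-1))*0 = (-13 - 4*(-1))*0 = (-13 + 4)*0 = -9*0 = 0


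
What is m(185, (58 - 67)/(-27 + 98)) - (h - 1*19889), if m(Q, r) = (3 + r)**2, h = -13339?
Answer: 167543964/5041 ≈ 33236.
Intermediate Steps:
m(185, (58 - 67)/(-27 + 98)) - (h - 1*19889) = (3 + (58 - 67)/(-27 + 98))**2 - (-13339 - 1*19889) = (3 - 9/71)**2 - (-13339 - 19889) = (3 - 9*1/71)**2 - 1*(-33228) = (3 - 9/71)**2 + 33228 = (204/71)**2 + 33228 = 41616/5041 + 33228 = 167543964/5041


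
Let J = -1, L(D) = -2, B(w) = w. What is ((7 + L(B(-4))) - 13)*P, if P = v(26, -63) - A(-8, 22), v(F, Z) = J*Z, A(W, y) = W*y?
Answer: -1912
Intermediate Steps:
v(F, Z) = -Z
P = 239 (P = -1*(-63) - (-8)*22 = 63 - 1*(-176) = 63 + 176 = 239)
((7 + L(B(-4))) - 13)*P = ((7 - 2) - 13)*239 = (5 - 13)*239 = -8*239 = -1912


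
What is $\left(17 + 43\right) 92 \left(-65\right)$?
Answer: $-358800$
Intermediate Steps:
$\left(17 + 43\right) 92 \left(-65\right) = 60 \cdot 92 \left(-65\right) = 5520 \left(-65\right) = -358800$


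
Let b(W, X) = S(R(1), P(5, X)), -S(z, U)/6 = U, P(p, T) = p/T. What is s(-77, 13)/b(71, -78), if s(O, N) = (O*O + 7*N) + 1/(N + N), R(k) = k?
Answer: 156521/10 ≈ 15652.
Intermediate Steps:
S(z, U) = -6*U
b(W, X) = -30/X
s(O, N) = O² + 1/(2*N) + 7*N (s(O, N) = (O² + 7*N) + 1/(2*N) = O² + 1/(2*N) + 7*N)
s(-77, 13)/b(71, -78) = ((-77)² + (½)/13 + 7*13)/((-30/(-78))) = (5929 + (½)*(1/13) + 91)/((-30*(-1/78))) = (5929 + 1/26 + 91)/(5/13) = (156521/26)*(13/5) = 156521/10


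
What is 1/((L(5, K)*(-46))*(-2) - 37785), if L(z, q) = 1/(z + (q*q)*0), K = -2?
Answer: -5/188833 ≈ -2.6478e-5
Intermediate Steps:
L(z, q) = 1/z (L(z, q) = 1/(z + q²*0) = 1/(z + 0) = 1/z)
1/((L(5, K)*(-46))*(-2) - 37785) = 1/((-46/5)*(-2) - 37785) = 1/(((⅕)*(-46))*(-2) - 37785) = 1/(-46/5*(-2) - 37785) = 1/(92/5 - 37785) = 1/(-188833/5) = -5/188833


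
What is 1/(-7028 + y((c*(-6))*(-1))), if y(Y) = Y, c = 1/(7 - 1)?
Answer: -1/7027 ≈ -0.00014231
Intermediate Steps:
c = 1/6 ≈ 0.16667
1/(-7028 + y((c*(-6))*(-1))) = 1/(-7028 + ((1/6)*(-6))*(-1)) = 1/(-7028 - 1*(-1)) = 1/(-7028 + 1) = 1/(-7027) = -1/7027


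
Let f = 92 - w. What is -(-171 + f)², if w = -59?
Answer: -400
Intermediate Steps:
f = 151 (f = 92 - 1*(-59) = 92 + 59 = 151)
-(-171 + f)² = -(-171 + 151)² = -1*(-20)² = -1*400 = -400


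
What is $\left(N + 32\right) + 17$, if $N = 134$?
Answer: $183$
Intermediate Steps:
$\left(N + 32\right) + 17 = \left(134 + 32\right) + 17 = 166 + 17 = 183$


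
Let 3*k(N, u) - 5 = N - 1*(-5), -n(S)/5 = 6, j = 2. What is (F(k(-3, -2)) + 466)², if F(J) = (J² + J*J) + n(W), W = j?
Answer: 16176484/81 ≈ 1.9971e+5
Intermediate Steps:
W = 2
n(S) = -30 (n(S) = -5*6 = -30)
k(N, u) = 10/3 + N/3 (k(N, u) = 5/3 + (N - 1*(-5))/3 = 5/3 + (N + 5)/3 = 5/3 + (5 + N)/3 = 5/3 + (5/3 + N/3) = 10/3 + N/3)
F(J) = -30 + 2*J² (F(J) = (J² + J*J) - 30 = (J² + J²) - 30 = 2*J² - 30 = -30 + 2*J²)
(F(k(-3, -2)) + 466)² = ((-30 + 2*(10/3 + (⅓)*(-3))²) + 466)² = ((-30 + 2*(10/3 - 1)²) + 466)² = ((-30 + 2*(7/3)²) + 466)² = ((-30 + 2*(49/9)) + 466)² = ((-30 + 98/9) + 466)² = (-172/9 + 466)² = (4022/9)² = 16176484/81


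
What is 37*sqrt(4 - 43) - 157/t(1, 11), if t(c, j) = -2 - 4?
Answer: 157/6 + 37*I*sqrt(39) ≈ 26.167 + 231.06*I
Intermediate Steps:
t(c, j) = -6
37*sqrt(4 - 43) - 157/t(1, 11) = 37*sqrt(4 - 43) - 157/(-6) = 37*sqrt(-39) - 157*(-1/6) = 37*(I*sqrt(39)) + 157/6 = 37*I*sqrt(39) + 157/6 = 157/6 + 37*I*sqrt(39)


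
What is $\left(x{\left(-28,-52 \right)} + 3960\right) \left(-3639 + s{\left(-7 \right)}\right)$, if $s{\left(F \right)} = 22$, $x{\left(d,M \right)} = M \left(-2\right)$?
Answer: $-14699488$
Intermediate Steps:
$x{\left(d,M \right)} = - 2 M$
$\left(x{\left(-28,-52 \right)} + 3960\right) \left(-3639 + s{\left(-7 \right)}\right) = \left(\left(-2\right) \left(-52\right) + 3960\right) \left(-3639 + 22\right) = \left(104 + 3960\right) \left(-3617\right) = 4064 \left(-3617\right) = -14699488$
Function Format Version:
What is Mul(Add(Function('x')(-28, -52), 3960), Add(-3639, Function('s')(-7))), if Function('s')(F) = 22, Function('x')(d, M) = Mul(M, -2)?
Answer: -14699488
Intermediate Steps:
Function('x')(d, M) = Mul(-2, M)
Mul(Add(Function('x')(-28, -52), 3960), Add(-3639, Function('s')(-7))) = Mul(Add(Mul(-2, -52), 3960), Add(-3639, 22)) = Mul(Add(104, 3960), -3617) = Mul(4064, -3617) = -14699488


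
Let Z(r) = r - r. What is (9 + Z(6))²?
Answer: 81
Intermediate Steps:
Z(r) = 0
(9 + Z(6))² = (9 + 0)² = 9² = 81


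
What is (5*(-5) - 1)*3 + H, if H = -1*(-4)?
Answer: -74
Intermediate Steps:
H = 4
(5*(-5) - 1)*3 + H = (5*(-5) - 1)*3 + 4 = (-25 - 1)*3 + 4 = -26*3 + 4 = -78 + 4 = -74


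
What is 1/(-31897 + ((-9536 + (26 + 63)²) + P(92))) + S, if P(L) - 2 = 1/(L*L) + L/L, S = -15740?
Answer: -4464181562964/283620175 ≈ -15740.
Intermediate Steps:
P(L) = 3 + L⁻² (P(L) = 2 + (1/(L*L) + L/L) = 2 + (L⁻² + 1) = 2 + (1 + L⁻²) = 3 + L⁻²)
1/(-31897 + ((-9536 + (26 + 63)²) + P(92))) + S = 1/(-31897 + ((-9536 + (26 + 63)²) + (3 + 92⁻²))) - 15740 = 1/(-31897 + ((-9536 + 89²) + (3 + 1/8464))) - 15740 = 1/(-31897 + ((-9536 + 7921) + 25393/8464)) - 15740 = 1/(-31897 + (-1615 + 25393/8464)) - 15740 = 1/(-31897 - 13643967/8464) - 15740 = 1/(-283620175/8464) - 15740 = -8464/283620175 - 15740 = -4464181562964/283620175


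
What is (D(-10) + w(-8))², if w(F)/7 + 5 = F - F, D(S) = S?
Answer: 2025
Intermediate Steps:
w(F) = -35 (w(F) = -35 + 7*(F - F) = -35 + 7*0 = -35 + 0 = -35)
(D(-10) + w(-8))² = (-10 - 35)² = (-45)² = 2025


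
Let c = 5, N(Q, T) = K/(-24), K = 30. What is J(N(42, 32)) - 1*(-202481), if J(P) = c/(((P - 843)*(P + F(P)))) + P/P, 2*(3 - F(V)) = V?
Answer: 12991852406/64163 ≈ 2.0248e+5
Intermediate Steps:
F(V) = 3 - V/2
N(Q, T) = -5/4 (N(Q, T) = 30/(-24) = 30*(-1/24) = -5/4)
J(P) = 1 + 5/((-843 + P)*(3 + P/2)) (J(P) = 5/(((P - 843)*(P + (3 - P/2)))) + P/P = 5/(((-843 + P)*(3 + P/2))) + 1 = 5*(1/((-843 + P)*(3 + P/2))) + 1 = 5/((-843 + P)*(3 + P/2)) + 1 = 1 + 5/((-843 + P)*(3 + P/2)))
J(N(42, 32)) - 1*(-202481) = (-5048 + (-5/4)**2 - 837*(-5/4))/(-5058 + (-5/4)**2 - 837*(-5/4)) - 1*(-202481) = (-5048 + 25/16 + 4185/4)/(-5058 + 25/16 + 4185/4) + 202481 = -64003/16/(-64163/16) + 202481 = -16/64163*(-64003/16) + 202481 = 64003/64163 + 202481 = 12991852406/64163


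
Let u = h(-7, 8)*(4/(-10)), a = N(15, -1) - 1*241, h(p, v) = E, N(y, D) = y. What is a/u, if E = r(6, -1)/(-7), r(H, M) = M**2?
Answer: -3955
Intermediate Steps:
E = -1/7 (E = (-1)**2/(-7) = 1*(-1/7) = -1/7 ≈ -0.14286)
h(p, v) = -1/7
a = -226 (a = 15 - 1*241 = 15 - 241 = -226)
u = 2/35 (u = -4/(7*(-10)) = -4*(-1)/(7*10) = -1/7*(-2/5) = 2/35 ≈ 0.057143)
a/u = -226/2/35 = -226*35/2 = -3955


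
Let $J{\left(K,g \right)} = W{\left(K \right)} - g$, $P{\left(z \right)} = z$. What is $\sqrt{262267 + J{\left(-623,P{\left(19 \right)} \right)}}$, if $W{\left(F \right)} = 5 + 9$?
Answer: $\sqrt{262262} \approx 512.12$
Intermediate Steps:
$W{\left(F \right)} = 14$
$J{\left(K,g \right)} = 14 - g$
$\sqrt{262267 + J{\left(-623,P{\left(19 \right)} \right)}} = \sqrt{262267 + \left(14 - 19\right)} = \sqrt{262267 - 5} = \sqrt{262262}$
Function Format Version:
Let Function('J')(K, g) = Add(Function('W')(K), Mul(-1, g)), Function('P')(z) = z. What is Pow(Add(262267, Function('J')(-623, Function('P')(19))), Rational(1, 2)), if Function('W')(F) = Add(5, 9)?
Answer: Pow(262262, Rational(1, 2)) ≈ 512.12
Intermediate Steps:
Function('W')(F) = 14
Function('J')(K, g) = Add(14, Mul(-1, g))
Pow(Add(262267, Function('J')(-623, Function('P')(19))), Rational(1, 2)) = Pow(Add(262267, Add(14, Mul(-1, 19))), Rational(1, 2)) = Pow(Add(262267, Add(14, -19)), Rational(1, 2)) = Pow(Add(262267, -5), Rational(1, 2)) = Pow(262262, Rational(1, 2))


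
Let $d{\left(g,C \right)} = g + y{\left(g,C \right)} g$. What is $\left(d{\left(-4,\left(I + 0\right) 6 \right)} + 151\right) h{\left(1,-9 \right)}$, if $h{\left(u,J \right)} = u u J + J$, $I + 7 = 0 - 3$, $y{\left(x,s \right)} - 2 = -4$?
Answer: $-2790$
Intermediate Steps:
$y{\left(x,s \right)} = -2$ ($y{\left(x,s \right)} = 2 - 4 = -2$)
$I = -10$ ($I = -7 + \left(0 - 3\right) = -7 - 3 = -10$)
$h{\left(u,J \right)} = J + J u^{2}$ ($h{\left(u,J \right)} = u^{2} J + J = J u^{2} + J = J + J u^{2}$)
$d{\left(g,C \right)} = - g$ ($d{\left(g,C \right)} = g - 2 g = - g$)
$\left(d{\left(-4,\left(I + 0\right) 6 \right)} + 151\right) h{\left(1,-9 \right)} = \left(\left(-1\right) \left(-4\right) + 151\right) \left(- 9 \left(1 + 1^{2}\right)\right) = \left(4 + 151\right) \left(- 9 \left(1 + 1\right)\right) = 155 \left(\left(-9\right) 2\right) = 155 \left(-18\right) = -2790$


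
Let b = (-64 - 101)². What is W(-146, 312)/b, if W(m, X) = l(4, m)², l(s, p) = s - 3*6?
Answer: 196/27225 ≈ 0.0071993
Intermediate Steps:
l(s, p) = -18 + s (l(s, p) = s - 18 = -18 + s)
W(m, X) = 196 (W(m, X) = (-18 + 4)² = (-14)² = 196)
b = 27225 (b = (-165)² = 27225)
W(-146, 312)/b = 196/27225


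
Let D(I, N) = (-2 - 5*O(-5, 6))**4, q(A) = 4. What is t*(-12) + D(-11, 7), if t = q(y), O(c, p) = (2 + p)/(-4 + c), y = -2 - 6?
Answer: -80672/6561 ≈ -12.296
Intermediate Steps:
y = -8
O(c, p) = (2 + p)/(-4 + c)
t = 4
D(I, N) = 234256/6561 (D(I, N) = (-2 - 5*(2 + 6)/(-4 - 5))**4 = (-2 - 5*8/(-9))**4 = (-2 - (-5)*8/9)**4 = (-2 - 5*(-8/9))**4 = (-2 + 40/9)**4 = (22/9)**4 = 234256/6561)
t*(-12) + D(-11, 7) = 4*(-12) + 234256/6561 = -48 + 234256/6561 = -80672/6561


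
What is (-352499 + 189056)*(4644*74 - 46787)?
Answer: -48521159967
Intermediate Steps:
(-352499 + 189056)*(4644*74 - 46787) = -163443*(343656 - 46787) = -163443*296869 = -48521159967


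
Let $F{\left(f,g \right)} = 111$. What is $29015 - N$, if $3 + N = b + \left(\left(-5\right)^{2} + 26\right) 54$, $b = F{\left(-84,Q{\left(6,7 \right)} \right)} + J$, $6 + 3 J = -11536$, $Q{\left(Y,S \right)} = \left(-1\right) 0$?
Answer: $\frac{90001}{3} \approx 30000.0$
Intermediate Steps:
$Q{\left(Y,S \right)} = 0$
$J = - \frac{11542}{3}$ ($J = -2 + \frac{1}{3} \left(-11536\right) = -2 - \frac{11536}{3} = - \frac{11542}{3} \approx -3847.3$)
$b = - \frac{11209}{3}$ ($b = 111 - \frac{11542}{3} = - \frac{11209}{3} \approx -3736.3$)
$N = - \frac{2956}{3}$ ($N = -3 - \left(\frac{11209}{3} - \left(\left(-5\right)^{2} + 26\right) 54\right) = -3 - \left(\frac{11209}{3} - \left(25 + 26\right) 54\right) = -3 + \left(- \frac{11209}{3} + 51 \cdot 54\right) = -3 + \left(- \frac{11209}{3} + 2754\right) = -3 - \frac{2947}{3} = - \frac{2956}{3} \approx -985.33$)
$29015 - N = 29015 - - \frac{2956}{3} = 29015 + \frac{2956}{3} = \frac{90001}{3}$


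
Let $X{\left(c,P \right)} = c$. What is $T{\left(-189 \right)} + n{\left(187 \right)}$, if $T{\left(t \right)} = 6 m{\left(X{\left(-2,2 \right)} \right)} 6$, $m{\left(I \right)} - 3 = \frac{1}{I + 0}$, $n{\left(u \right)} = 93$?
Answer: $183$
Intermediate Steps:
$m{\left(I \right)} = 3 + \frac{1}{I}$ ($m{\left(I \right)} = 3 + \frac{1}{I + 0} = 3 + \frac{1}{I}$)
$T{\left(t \right)} = 90$ ($T{\left(t \right)} = 6 \left(3 + \frac{1}{-2}\right) 6 = 6 \left(3 - \frac{1}{2}\right) 6 = 6 \cdot \frac{5}{2} \cdot 6 = 15 \cdot 6 = 90$)
$T{\left(-189 \right)} + n{\left(187 \right)} = 90 + 93 = 183$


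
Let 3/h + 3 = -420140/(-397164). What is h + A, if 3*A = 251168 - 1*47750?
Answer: 13075275555/192838 ≈ 67805.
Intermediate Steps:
A = 67806 (A = (251168 - 1*47750)/3 = (251168 - 47750)/3 = (⅓)*203418 = 67806)
h = -297873/192838 (h = 3/(-3 - 420140/(-397164)) = 3/(-3 - 420140*(-1/397164)) = 3/(-3 + 105035/99291) = 3/(-192838/99291) = 3*(-99291/192838) = -297873/192838 ≈ -1.5447)
h + A = -297873/192838 + 67806 = 13075275555/192838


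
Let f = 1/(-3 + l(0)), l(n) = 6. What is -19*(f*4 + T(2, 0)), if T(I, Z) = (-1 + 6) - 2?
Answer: -247/3 ≈ -82.333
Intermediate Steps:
T(I, Z) = 3 (T(I, Z) = 5 - 2 = 3)
f = ⅓ (f = 1/(-3 + 6) = 1/3 = ⅓ ≈ 0.33333)
-19*(f*4 + T(2, 0)) = -19*((⅓)*4 + 3) = -19*(4/3 + 3) = -19*13/3 = -247/3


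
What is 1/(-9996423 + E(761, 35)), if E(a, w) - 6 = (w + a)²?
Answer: -1/9362801 ≈ -1.0681e-7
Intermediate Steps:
E(a, w) = 6 + (a + w)² (E(a, w) = 6 + (w + a)² = 6 + (a + w)²)
1/(-9996423 + E(761, 35)) = 1/(-9996423 + (6 + (761 + 35)²)) = 1/(-9996423 + (6 + 796²)) = 1/(-9996423 + (6 + 633616)) = 1/(-9996423 + 633622) = 1/(-9362801) = -1/9362801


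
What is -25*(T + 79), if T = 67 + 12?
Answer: -3950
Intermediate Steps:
T = 79
-25*(T + 79) = -25*(79 + 79) = -25*158 = -3950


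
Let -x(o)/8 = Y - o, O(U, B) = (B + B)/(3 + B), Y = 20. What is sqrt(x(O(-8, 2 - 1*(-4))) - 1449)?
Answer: I*sqrt(14385)/3 ≈ 39.979*I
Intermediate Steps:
O(U, B) = 2*B/(3 + B) (O(U, B) = (2*B)/(3 + B) = 2*B/(3 + B))
x(o) = -160 + 8*o (x(o) = -8*(20 - o) = -160 + 8*o)
sqrt(x(O(-8, 2 - 1*(-4))) - 1449) = sqrt((-160 + 8*(2*(2 - 1*(-4))/(3 + (2 - 1*(-4))))) - 1449) = sqrt((-160 + 8*(2*(2 + 4)/(3 + (2 + 4)))) - 1449) = sqrt((-160 + 8*(2*6/(3 + 6))) - 1449) = sqrt((-160 + 8*(2*6/9)) - 1449) = sqrt((-160 + 8*(2*6*(1/9))) - 1449) = sqrt((-160 + 8*(4/3)) - 1449) = sqrt((-160 + 32/3) - 1449) = sqrt(-448/3 - 1449) = sqrt(-4795/3) = I*sqrt(14385)/3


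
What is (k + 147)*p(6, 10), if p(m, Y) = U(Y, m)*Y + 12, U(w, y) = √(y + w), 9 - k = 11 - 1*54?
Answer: 10348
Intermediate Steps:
k = 52 (k = 9 - (11 - 1*54) = 9 - (11 - 54) = 9 - 1*(-43) = 9 + 43 = 52)
U(w, y) = √(w + y)
p(m, Y) = 12 + Y*√(Y + m) (p(m, Y) = √(Y + m)*Y + 12 = Y*√(Y + m) + 12 = 12 + Y*√(Y + m))
(k + 147)*p(6, 10) = (52 + 147)*(12 + 10*√(10 + 6)) = 199*(12 + 10*√16) = 199*(12 + 10*4) = 199*(12 + 40) = 199*52 = 10348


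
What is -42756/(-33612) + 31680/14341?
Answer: 139832663/40169141 ≈ 3.4811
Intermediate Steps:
-42756/(-33612) + 31680/14341 = -42756*(-1/33612) + 31680*(1/14341) = 3563/2801 + 31680/14341 = 139832663/40169141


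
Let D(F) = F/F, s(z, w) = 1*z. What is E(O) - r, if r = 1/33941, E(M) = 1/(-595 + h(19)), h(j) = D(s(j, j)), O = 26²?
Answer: -34535/20160954 ≈ -0.0017130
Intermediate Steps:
s(z, w) = z
D(F) = 1
O = 676
h(j) = 1
E(M) = -1/594 (E(M) = 1/(-595 + 1) = 1/(-594) = -1/594)
r = 1/33941 ≈ 2.9463e-5
E(O) - r = -1/594 - 1*1/33941 = -1/594 - 1/33941 = -34535/20160954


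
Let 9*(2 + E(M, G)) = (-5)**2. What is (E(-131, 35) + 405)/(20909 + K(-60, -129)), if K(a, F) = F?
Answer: 913/46755 ≈ 0.019527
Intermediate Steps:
E(M, G) = 7/9 (E(M, G) = -2 + (1/9)*(-5)**2 = -2 + (1/9)*25 = -2 + 25/9 = 7/9)
(E(-131, 35) + 405)/(20909 + K(-60, -129)) = (7/9 + 405)/(20909 - 129) = (3652/9)/20780 = (3652/9)*(1/20780) = 913/46755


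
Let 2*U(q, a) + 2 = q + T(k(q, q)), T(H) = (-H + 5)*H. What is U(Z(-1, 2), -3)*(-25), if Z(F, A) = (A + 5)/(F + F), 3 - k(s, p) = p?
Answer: 1525/8 ≈ 190.63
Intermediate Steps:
k(s, p) = 3 - p
T(H) = H*(5 - H) (T(H) = (5 - H)*H = H*(5 - H))
Z(F, A) = (5 + A)/(2*F) (Z(F, A) = (5 + A)/((2*F)) = (5 + A)*(1/(2*F)) = (5 + A)/(2*F))
U(q, a) = -1 + q/2 + (2 + q)*(3 - q)/2 (U(q, a) = -1 + (q + (3 - q)*(5 - (3 - q)))/2 = -1 + (q + (3 - q)*(5 + (-3 + q)))/2 = -1 + (q + (3 - q)*(2 + q))/2 = -1 + (q + (2 + q)*(3 - q))/2 = -1 + (q/2 + (2 + q)*(3 - q)/2) = -1 + q/2 + (2 + q)*(3 - q)/2)
U(Z(-1, 2), -3)*(-25) = (2 + (½)*(5 + 2)/(-1) - (5 + 2)²/4/2)*(-25) = (2 + (½)*(-1)*7 - ((½)*(-1)*7)²/2)*(-25) = (2 - 7/2 - (-7/2)²/2)*(-25) = (2 - 7/2 - ½*49/4)*(-25) = (2 - 7/2 - 49/8)*(-25) = -61/8*(-25) = 1525/8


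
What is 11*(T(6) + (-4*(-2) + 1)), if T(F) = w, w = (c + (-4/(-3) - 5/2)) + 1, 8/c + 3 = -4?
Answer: 3553/42 ≈ 84.595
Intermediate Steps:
c = -8/7 (c = 8/(-3 - 4) = 8/(-7) = 8*(-⅐) = -8/7 ≈ -1.1429)
w = -55/42 (w = (-8/7 + (-4/(-3) - 5/2)) + 1 = (-8/7 + (-4*(-⅓) - 5*½)) + 1 = (-8/7 + (4/3 - 5/2)) + 1 = (-8/7 - 7/6) + 1 = -97/42 + 1 = -55/42 ≈ -1.3095)
T(F) = -55/42
11*(T(6) + (-4*(-2) + 1)) = 11*(-55/42 + (-4*(-2) + 1)) = 11*(-55/42 + (8 + 1)) = 11*(-55/42 + 9) = 11*(323/42) = 3553/42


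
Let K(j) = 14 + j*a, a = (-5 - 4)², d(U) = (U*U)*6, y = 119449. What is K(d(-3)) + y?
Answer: 123837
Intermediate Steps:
d(U) = 6*U² (d(U) = U²*6 = 6*U²)
a = 81 (a = (-9)² = 81)
K(j) = 14 + 81*j (K(j) = 14 + j*81 = 14 + 81*j)
K(d(-3)) + y = (14 + 81*(6*(-3)²)) + 119449 = (14 + 81*(6*9)) + 119449 = (14 + 81*54) + 119449 = (14 + 4374) + 119449 = 4388 + 119449 = 123837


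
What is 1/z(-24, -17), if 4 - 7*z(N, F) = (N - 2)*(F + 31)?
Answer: 7/368 ≈ 0.019022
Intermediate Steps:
z(N, F) = 4/7 - (-2 + N)*(31 + F)/7 (z(N, F) = 4/7 - (N - 2)*(F + 31)/7 = 4/7 - (-2 + N)*(31 + F)/7)
1/z(-24, -17) = 1/(66/7 - 31/7*(-24) + (2/7)*(-17) - ⅐*(-17)*(-24)) = 1/(66/7 + 744/7 - 34/7 - 408/7) = 1/(368/7) = 7/368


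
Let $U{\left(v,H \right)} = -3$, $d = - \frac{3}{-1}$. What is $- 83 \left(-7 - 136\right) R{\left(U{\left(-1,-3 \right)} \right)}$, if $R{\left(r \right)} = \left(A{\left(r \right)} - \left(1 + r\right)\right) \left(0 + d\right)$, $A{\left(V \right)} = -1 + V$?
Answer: $-71214$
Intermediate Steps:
$d = 3$ ($d = \left(-3\right) \left(-1\right) = 3$)
$R{\left(r \right)} = -6$ ($R{\left(r \right)} = \left(\left(-1 + r\right) - \left(1 + r\right)\right) \left(0 + 3\right) = \left(-2\right) 3 = -6$)
$- 83 \left(-7 - 136\right) R{\left(U{\left(-1,-3 \right)} \right)} = - 83 \left(-7 - 136\right) \left(-6\right) = \left(-83\right) \left(-143\right) \left(-6\right) = 11869 \left(-6\right) = -71214$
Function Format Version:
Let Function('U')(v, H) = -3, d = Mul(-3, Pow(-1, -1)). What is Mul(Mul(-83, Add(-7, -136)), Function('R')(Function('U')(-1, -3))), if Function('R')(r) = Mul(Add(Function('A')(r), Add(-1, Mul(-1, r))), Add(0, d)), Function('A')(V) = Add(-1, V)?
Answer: -71214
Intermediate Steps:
d = 3 (d = Mul(-3, -1) = 3)
Function('R')(r) = -6 (Function('R')(r) = Mul(Add(Add(-1, r), Add(-1, Mul(-1, r))), Add(0, 3)) = Mul(-2, 3) = -6)
Mul(Mul(-83, Add(-7, -136)), Function('R')(Function('U')(-1, -3))) = Mul(Mul(-83, Add(-7, -136)), -6) = Mul(Mul(-83, -143), -6) = Mul(11869, -6) = -71214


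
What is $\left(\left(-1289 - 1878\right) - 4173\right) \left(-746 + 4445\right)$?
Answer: $-27150660$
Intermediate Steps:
$\left(\left(-1289 - 1878\right) - 4173\right) \left(-746 + 4445\right) = \left(-3167 - 4173\right) 3699 = \left(-7340\right) 3699 = -27150660$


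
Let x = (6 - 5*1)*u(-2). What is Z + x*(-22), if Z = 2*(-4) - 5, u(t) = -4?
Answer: 75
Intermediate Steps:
Z = -13 (Z = -8 - 5 = -13)
x = -4 (x = (6 - 5*1)*(-4) = (6 - 5)*(-4) = 1*(-4) = -4)
Z + x*(-22) = -13 - 4*(-22) = -13 + 88 = 75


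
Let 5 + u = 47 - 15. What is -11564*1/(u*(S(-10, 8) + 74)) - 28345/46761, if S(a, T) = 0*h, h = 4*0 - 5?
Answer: -99562919/15571413 ≈ -6.3940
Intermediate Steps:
h = -5 (h = 0 - 5 = -5)
u = 27 (u = -5 + (47 - 15) = -5 + 32 = 27)
S(a, T) = 0 (S(a, T) = 0*(-5) = 0)
-11564*1/(u*(S(-10, 8) + 74)) - 28345/46761 = -11564*1/(27*(0 + 74)) - 28345/46761 = -11564/(27*74) - 28345*1/46761 = -11564/1998 - 28345/46761 = -11564*1/1998 - 28345/46761 = -5782/999 - 28345/46761 = -99562919/15571413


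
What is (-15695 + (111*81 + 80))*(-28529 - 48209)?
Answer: 508312512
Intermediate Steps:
(-15695 + (111*81 + 80))*(-28529 - 48209) = (-15695 + (8991 + 80))*(-76738) = (-15695 + 9071)*(-76738) = -6624*(-76738) = 508312512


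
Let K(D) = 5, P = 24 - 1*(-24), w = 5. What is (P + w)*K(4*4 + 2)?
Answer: 265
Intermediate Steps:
P = 48 (P = 24 + 24 = 48)
(P + w)*K(4*4 + 2) = (48 + 5)*5 = 53*5 = 265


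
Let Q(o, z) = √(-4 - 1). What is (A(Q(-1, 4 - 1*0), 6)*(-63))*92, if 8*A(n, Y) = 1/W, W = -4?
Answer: 1449/8 ≈ 181.13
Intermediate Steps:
Q(o, z) = I*√5 (Q(o, z) = √(-5) = I*√5)
A(n, Y) = -1/32 (A(n, Y) = (⅛)/(-4) = (⅛)*(-¼) = -1/32)
(A(Q(-1, 4 - 1*0), 6)*(-63))*92 = -1/32*(-63)*92 = (63/32)*92 = 1449/8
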